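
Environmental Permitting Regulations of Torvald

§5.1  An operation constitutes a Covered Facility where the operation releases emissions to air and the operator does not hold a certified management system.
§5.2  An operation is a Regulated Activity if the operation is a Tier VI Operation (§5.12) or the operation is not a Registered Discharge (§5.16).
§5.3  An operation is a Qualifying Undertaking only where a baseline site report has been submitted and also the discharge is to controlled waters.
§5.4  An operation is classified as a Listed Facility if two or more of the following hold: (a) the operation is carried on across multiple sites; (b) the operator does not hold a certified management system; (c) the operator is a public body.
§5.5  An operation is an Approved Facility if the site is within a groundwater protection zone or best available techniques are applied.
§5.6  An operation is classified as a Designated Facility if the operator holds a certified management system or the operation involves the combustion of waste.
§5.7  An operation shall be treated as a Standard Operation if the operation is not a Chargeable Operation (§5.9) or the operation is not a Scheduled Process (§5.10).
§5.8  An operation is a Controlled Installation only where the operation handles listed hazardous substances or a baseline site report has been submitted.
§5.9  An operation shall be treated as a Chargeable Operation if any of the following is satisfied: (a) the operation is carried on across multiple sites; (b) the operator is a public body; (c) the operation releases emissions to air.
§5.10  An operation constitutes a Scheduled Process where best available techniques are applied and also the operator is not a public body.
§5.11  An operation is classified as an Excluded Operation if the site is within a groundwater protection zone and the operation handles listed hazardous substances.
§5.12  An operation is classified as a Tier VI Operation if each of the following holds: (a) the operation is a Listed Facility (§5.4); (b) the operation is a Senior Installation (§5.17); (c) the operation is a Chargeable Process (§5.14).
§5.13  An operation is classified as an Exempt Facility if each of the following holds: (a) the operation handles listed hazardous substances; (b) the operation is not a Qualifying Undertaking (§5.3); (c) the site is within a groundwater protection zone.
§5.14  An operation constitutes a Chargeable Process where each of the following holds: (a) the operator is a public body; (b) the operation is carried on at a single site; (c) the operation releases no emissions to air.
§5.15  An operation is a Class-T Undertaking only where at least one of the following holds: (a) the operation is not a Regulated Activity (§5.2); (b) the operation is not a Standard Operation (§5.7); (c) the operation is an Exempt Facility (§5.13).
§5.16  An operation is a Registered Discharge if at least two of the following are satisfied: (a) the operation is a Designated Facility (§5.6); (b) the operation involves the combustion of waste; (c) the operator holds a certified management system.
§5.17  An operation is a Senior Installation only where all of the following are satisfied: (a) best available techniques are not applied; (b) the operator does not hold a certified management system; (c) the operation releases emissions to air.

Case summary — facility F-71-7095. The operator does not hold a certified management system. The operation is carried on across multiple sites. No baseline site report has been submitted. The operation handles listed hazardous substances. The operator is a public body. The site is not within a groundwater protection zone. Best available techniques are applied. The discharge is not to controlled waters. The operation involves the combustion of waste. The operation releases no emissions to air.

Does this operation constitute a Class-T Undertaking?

§5.4 — Listed Facility: the operation is carried on across multiple sites? yes; the operator does not hold a certified management system? yes; the operator is a public body? yes — 3 of 3 hold (need ≥2) → satisfied.
§5.17 — Senior Installation: [best available techniques are not applied? no] AND [the operator does not hold a certified management system? yes] AND [the operation releases emissions to air? no] → not satisfied.
§5.14 — Chargeable Process: [the operator is a public body? yes] AND [the operation is carried on at a single site? no] AND [the operation releases no emissions to air? yes] → not satisfied.
§5.12 — Tier VI Operation: [Listed Facility (§5.4)? yes] AND [Senior Installation (§5.17)? no] AND [Chargeable Process (§5.14)? no] → not satisfied.
§5.6 — Designated Facility: [the operator holds a certified management system? no] OR [the operation involves the combustion of waste? yes] → satisfied.
§5.16 — Registered Discharge: Designated Facility (§5.6)? yes; the operation involves the combustion of waste? yes; the operator holds a certified management system? no — 2 of 3 hold (need ≥2) → satisfied.
§5.2 — Regulated Activity: [Tier VI Operation (§5.12)? no] OR [not a Registered Discharge (§5.16)? no] → not satisfied.
§5.9 — Chargeable Operation: [the operation is carried on across multiple sites? yes] OR [the operator is a public body? yes] OR [the operation releases emissions to air? no] → satisfied.
§5.10 — Scheduled Process: [best available techniques are applied? yes] AND [the operator is not a public body? no] → not satisfied.
§5.7 — Standard Operation: [not a Chargeable Operation (§5.9)? no] OR [not a Scheduled Process (§5.10)? yes] → satisfied.
§5.3 — Qualifying Undertaking: [a baseline site report has been submitted? no] AND [the discharge is to controlled waters? no] → not satisfied.
§5.13 — Exempt Facility: [the operation handles listed hazardous substances? yes] AND [not a Qualifying Undertaking (§5.3)? yes] AND [the site is within a groundwater protection zone? no] → not satisfied.
§5.15 — Class-T Undertaking: [not a Regulated Activity (§5.2)? yes] OR [not a Standard Operation (§5.7)? no] OR [Exempt Facility (§5.13)? no] → satisfied.

Yes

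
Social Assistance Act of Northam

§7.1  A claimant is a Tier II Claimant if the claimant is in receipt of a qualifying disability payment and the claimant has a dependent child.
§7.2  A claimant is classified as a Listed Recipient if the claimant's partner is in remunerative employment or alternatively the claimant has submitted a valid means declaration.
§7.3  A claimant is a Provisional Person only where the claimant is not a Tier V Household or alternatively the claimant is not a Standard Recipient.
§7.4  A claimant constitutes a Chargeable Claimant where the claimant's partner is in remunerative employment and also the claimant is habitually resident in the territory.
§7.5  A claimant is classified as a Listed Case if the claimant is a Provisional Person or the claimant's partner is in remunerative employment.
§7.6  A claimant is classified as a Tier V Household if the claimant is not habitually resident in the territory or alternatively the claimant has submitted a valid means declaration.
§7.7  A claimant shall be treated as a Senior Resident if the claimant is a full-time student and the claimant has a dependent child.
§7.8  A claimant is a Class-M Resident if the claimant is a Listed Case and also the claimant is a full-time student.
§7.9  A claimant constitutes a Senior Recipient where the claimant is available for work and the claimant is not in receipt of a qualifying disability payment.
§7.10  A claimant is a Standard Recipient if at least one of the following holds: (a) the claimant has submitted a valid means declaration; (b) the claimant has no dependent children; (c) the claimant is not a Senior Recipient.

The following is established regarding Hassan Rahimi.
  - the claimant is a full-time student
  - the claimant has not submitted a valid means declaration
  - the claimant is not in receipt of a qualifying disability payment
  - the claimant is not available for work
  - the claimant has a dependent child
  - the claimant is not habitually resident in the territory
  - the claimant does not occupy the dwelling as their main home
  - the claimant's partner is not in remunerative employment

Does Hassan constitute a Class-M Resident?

§7.6 — Tier V Household: [the claimant is not habitually resident in the territory? yes] OR [the claimant has submitted a valid means declaration? no] → satisfied.
§7.9 — Senior Recipient: [the claimant is available for work? no] AND [the claimant is not in receipt of a qualifying disability payment? yes] → not satisfied.
§7.10 — Standard Recipient: [the claimant has submitted a valid means declaration? no] OR [the claimant has no dependent children? no] OR [not a Senior Recipient (§7.9)? yes] → satisfied.
§7.3 — Provisional Person: [not a Tier V Household (§7.6)? no] OR [not a Standard Recipient (§7.10)? no] → not satisfied.
§7.5 — Listed Case: [Provisional Person (§7.3)? no] OR [the claimant's partner is in remunerative employment? no] → not satisfied.
§7.8 — Class-M Resident: [Listed Case (§7.5)? no] AND [the claimant is a full-time student? yes] → not satisfied.

No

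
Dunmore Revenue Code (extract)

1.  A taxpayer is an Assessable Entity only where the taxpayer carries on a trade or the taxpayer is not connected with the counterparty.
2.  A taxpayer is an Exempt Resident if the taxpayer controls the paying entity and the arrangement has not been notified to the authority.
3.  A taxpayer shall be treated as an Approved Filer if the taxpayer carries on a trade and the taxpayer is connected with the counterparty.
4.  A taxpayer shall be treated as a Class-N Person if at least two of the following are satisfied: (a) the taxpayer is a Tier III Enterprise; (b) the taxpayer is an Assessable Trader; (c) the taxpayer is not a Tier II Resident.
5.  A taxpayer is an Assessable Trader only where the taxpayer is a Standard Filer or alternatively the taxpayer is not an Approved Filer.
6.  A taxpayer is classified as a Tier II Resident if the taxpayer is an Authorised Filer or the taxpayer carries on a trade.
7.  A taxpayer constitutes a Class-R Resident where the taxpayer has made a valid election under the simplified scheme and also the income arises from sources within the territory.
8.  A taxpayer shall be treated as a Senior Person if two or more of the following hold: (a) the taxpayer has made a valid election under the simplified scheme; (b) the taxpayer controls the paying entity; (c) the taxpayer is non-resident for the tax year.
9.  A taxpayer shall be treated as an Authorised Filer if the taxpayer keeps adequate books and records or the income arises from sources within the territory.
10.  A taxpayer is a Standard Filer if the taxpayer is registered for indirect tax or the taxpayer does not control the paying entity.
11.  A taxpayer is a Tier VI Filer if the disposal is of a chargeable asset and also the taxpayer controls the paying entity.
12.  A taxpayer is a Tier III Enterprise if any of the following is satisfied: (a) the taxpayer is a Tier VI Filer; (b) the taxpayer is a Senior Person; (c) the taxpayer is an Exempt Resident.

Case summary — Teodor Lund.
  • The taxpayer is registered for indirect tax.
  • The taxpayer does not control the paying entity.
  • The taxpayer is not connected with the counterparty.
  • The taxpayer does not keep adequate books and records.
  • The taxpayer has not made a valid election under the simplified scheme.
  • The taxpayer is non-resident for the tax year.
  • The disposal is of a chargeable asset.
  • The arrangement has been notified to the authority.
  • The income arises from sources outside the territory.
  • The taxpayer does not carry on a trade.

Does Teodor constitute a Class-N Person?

Yes

paragraph 11 — Tier VI Filer: [the disposal is of a chargeable asset? yes] AND [the taxpayer controls the paying entity? no] → not satisfied.
paragraph 8 — Senior Person: the taxpayer has made a valid election under the simplified scheme? no; the taxpayer controls the paying entity? no; the taxpayer is non-resident for the tax year? yes — 1 of 3 hold (need ≥2) → not satisfied.
paragraph 2 — Exempt Resident: [the taxpayer controls the paying entity? no] AND [the arrangement has not been notified to the authority? no] → not satisfied.
paragraph 12 — Tier III Enterprise: [Tier VI Filer (paragraph 11)? no] OR [Senior Person (paragraph 8)? no] OR [Exempt Resident (paragraph 2)? no] → not satisfied.
paragraph 10 — Standard Filer: [the taxpayer is registered for indirect tax? yes] OR [the taxpayer does not control the paying entity? yes] → satisfied.
paragraph 3 — Approved Filer: [the taxpayer carries on a trade? no] AND [the taxpayer is connected with the counterparty? no] → not satisfied.
paragraph 5 — Assessable Trader: [Standard Filer (paragraph 10)? yes] OR [not an Approved Filer (paragraph 3)? yes] → satisfied.
paragraph 9 — Authorised Filer: [the taxpayer keeps adequate books and records? no] OR [the income arises from sources within the territory? no] → not satisfied.
paragraph 6 — Tier II Resident: [Authorised Filer (paragraph 9)? no] OR [the taxpayer carries on a trade? no] → not satisfied.
paragraph 4 — Class-N Person: Tier III Enterprise (paragraph 12)? no; Assessable Trader (paragraph 5)? yes; not a Tier II Resident (paragraph 6)? yes — 2 of 3 hold (need ≥2) → satisfied.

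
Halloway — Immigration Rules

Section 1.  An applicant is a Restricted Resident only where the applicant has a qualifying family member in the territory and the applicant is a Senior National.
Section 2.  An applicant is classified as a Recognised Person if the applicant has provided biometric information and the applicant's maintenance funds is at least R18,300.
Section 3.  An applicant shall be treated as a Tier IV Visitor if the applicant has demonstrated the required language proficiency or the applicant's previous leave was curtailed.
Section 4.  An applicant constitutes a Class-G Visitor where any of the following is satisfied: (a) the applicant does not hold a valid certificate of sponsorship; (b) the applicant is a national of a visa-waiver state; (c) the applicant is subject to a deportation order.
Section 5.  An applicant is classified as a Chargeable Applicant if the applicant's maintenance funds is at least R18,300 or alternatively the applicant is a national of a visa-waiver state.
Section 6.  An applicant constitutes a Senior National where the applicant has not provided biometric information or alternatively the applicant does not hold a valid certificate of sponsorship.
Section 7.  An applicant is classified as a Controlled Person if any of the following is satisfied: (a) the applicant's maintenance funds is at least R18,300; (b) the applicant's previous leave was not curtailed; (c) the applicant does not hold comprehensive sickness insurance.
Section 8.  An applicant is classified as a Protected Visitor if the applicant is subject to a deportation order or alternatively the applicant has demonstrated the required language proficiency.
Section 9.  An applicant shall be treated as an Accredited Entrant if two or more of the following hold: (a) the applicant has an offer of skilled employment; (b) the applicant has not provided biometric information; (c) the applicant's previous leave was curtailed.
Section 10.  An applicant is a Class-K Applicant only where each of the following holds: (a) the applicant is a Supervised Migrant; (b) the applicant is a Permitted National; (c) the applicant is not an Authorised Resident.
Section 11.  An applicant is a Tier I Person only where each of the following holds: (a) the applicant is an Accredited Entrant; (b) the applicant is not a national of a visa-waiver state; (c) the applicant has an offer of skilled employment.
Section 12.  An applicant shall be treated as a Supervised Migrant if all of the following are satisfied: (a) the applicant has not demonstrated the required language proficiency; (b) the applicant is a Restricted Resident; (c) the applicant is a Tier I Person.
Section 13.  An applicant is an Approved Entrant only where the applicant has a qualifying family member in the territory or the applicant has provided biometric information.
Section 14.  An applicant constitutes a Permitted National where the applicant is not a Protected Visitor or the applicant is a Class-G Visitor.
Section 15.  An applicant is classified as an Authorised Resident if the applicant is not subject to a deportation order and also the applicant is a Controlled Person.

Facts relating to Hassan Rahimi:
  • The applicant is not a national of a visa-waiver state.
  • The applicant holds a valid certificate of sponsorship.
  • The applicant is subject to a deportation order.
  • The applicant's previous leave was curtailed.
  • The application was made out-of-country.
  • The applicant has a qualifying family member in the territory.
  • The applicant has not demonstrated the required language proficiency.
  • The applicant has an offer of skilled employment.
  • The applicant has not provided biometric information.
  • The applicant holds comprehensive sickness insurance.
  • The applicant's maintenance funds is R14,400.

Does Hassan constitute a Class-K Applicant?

Yes

Under section 6: the applicant has not provided biometric information? yes; or the applicant does not hold a valid certificate of sponsorship? no. So the applicant is a Senior National.
Under section 1: the applicant has a qualifying family member in the territory? yes; and Senior National (section 6)? yes. So the applicant is a Restricted Resident.
Under section 9: the applicant has an offer of skilled employment? yes; the applicant has not provided biometric information? yes; the applicant's previous leave was curtailed? yes — 3 of 3 hold (need ≥2) → satisfied.
Under section 11: Accredited Entrant (section 9)? yes; and the applicant is not a national of a visa-waiver state? yes; and the applicant has an offer of skilled employment? yes. So the applicant is a Tier I Person.
Under section 12: the applicant has not demonstrated the required language proficiency? yes; and Restricted Resident (section 1)? yes; and Tier I Person (section 11)? yes. So the applicant is a Supervised Migrant.
Under section 8: the applicant is subject to a deportation order? yes; or the applicant has demonstrated the required language proficiency? no. So the applicant is a Protected Visitor.
Under section 4: the applicant does not hold a valid certificate of sponsorship? no; or the applicant is a national of a visa-waiver state? no; or the applicant is subject to a deportation order? yes. So the applicant is a Class-G Visitor.
Under section 14: not a Protected Visitor (section 8)? no; or Class-G Visitor (section 4)? yes. So the applicant is a Permitted National.
Under section 7: applicant's maintenance funds: R14,400 ≥ R18,300? no; or the applicant's previous leave was not curtailed? no; or the applicant does not hold comprehensive sickness insurance? no. So the applicant is not a Controlled Person.
Under section 15: the applicant is not subject to a deportation order? no; and Controlled Person (section 7)? no. So the applicant is not an Authorised Resident.
Under section 10: Supervised Migrant (section 12)? yes; and Permitted National (section 14)? yes; and not an Authorised Resident (section 15)? yes. So the applicant is a Class-K Applicant.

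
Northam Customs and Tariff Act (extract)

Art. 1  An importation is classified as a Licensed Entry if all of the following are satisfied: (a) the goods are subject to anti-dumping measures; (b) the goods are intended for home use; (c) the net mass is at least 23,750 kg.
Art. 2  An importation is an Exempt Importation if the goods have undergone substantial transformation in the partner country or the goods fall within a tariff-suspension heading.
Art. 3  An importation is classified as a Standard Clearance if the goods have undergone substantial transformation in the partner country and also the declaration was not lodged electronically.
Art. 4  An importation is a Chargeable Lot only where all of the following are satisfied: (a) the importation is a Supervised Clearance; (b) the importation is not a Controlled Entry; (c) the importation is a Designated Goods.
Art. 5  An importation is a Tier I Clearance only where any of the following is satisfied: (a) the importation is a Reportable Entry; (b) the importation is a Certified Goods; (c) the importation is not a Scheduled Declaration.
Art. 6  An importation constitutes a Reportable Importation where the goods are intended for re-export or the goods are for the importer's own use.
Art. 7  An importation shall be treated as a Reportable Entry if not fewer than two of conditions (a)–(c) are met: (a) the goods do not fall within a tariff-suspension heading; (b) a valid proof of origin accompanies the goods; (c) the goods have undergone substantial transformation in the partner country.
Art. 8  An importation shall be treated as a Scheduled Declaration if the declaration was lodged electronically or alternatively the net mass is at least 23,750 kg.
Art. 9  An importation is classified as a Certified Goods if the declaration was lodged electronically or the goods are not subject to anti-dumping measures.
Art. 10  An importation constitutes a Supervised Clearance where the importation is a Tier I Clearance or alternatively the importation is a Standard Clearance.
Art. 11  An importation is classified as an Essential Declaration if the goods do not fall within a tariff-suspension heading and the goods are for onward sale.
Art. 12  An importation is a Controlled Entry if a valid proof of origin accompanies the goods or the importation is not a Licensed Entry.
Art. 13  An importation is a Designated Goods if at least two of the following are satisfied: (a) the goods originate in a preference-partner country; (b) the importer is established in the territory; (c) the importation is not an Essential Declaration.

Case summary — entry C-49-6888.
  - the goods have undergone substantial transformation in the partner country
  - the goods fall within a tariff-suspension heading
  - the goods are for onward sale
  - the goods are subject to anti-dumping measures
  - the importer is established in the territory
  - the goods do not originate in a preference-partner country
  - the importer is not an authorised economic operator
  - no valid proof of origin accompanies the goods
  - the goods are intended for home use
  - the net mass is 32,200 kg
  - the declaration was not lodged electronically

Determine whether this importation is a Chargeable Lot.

Yes

article 7 — Reportable Entry: the goods do not fall within a tariff-suspension heading? no; a valid proof of origin accompanies the goods? no; the goods have undergone substantial transformation in the partner country? yes — 1 of 3 hold (need ≥2) → not satisfied.
article 9 — Certified Goods: [the declaration was lodged electronically? no] OR [the goods are not subject to anti-dumping measures? no] → not satisfied.
article 8 — Scheduled Declaration: [the declaration was lodged electronically? no] OR [net mass: 32,200 kg ≥ 23,750 kg? yes] → satisfied.
article 5 — Tier I Clearance: [Reportable Entry (article 7)? no] OR [Certified Goods (article 9)? no] OR [not a Scheduled Declaration (article 8)? no] → not satisfied.
article 3 — Standard Clearance: [the goods have undergone substantial transformation in the partner country? yes] AND [the declaration was not lodged electronically? yes] → satisfied.
article 10 — Supervised Clearance: [Tier I Clearance (article 5)? no] OR [Standard Clearance (article 3)? yes] → satisfied.
article 1 — Licensed Entry: [the goods are subject to anti-dumping measures? yes] AND [the goods are intended for home use? yes] AND [net mass: 32,200 kg ≥ 23,750 kg? yes] → satisfied.
article 12 — Controlled Entry: [a valid proof of origin accompanies the goods? no] OR [not a Licensed Entry (article 1)? no] → not satisfied.
article 11 — Essential Declaration: [the goods do not fall within a tariff-suspension heading? no] AND [the goods are for onward sale? yes] → not satisfied.
article 13 — Designated Goods: the goods originate in a preference-partner country? no; the importer is established in the territory? yes; not an Essential Declaration (article 11)? yes — 2 of 3 hold (need ≥2) → satisfied.
article 4 — Chargeable Lot: [Supervised Clearance (article 10)? yes] AND [not a Controlled Entry (article 12)? yes] AND [Designated Goods (article 13)? yes] → satisfied.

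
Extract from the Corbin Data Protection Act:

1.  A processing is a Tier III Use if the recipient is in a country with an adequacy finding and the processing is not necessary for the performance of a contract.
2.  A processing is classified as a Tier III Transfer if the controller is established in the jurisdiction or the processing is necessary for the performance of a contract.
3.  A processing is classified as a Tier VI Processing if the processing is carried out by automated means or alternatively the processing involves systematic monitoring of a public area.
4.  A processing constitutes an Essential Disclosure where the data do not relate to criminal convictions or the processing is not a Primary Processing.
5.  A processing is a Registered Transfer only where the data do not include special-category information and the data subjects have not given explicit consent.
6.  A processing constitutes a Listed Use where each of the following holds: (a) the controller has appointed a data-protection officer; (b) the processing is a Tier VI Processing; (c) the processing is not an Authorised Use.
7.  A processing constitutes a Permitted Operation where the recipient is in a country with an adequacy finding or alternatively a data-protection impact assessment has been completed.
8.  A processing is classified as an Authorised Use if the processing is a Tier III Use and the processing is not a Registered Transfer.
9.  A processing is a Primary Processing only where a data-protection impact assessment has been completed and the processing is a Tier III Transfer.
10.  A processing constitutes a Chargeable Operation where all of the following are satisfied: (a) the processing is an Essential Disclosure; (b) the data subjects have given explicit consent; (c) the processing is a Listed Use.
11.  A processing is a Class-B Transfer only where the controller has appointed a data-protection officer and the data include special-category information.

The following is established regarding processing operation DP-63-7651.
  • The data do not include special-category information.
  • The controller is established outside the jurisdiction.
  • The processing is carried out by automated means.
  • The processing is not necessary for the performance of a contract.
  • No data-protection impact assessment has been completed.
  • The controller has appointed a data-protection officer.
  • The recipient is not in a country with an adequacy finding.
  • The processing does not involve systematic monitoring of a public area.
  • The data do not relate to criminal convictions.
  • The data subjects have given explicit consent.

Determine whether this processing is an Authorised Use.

paragraph 1 — Tier III Use: [the recipient is in a country with an adequacy finding? no] AND [the processing is not necessary for the performance of a contract? yes] → not satisfied.
paragraph 5 — Registered Transfer: [the data do not include special-category information? yes] AND [the data subjects have not given explicit consent? no] → not satisfied.
paragraph 8 — Authorised Use: [Tier III Use (paragraph 1)? no] AND [not a Registered Transfer (paragraph 5)? yes] → not satisfied.

No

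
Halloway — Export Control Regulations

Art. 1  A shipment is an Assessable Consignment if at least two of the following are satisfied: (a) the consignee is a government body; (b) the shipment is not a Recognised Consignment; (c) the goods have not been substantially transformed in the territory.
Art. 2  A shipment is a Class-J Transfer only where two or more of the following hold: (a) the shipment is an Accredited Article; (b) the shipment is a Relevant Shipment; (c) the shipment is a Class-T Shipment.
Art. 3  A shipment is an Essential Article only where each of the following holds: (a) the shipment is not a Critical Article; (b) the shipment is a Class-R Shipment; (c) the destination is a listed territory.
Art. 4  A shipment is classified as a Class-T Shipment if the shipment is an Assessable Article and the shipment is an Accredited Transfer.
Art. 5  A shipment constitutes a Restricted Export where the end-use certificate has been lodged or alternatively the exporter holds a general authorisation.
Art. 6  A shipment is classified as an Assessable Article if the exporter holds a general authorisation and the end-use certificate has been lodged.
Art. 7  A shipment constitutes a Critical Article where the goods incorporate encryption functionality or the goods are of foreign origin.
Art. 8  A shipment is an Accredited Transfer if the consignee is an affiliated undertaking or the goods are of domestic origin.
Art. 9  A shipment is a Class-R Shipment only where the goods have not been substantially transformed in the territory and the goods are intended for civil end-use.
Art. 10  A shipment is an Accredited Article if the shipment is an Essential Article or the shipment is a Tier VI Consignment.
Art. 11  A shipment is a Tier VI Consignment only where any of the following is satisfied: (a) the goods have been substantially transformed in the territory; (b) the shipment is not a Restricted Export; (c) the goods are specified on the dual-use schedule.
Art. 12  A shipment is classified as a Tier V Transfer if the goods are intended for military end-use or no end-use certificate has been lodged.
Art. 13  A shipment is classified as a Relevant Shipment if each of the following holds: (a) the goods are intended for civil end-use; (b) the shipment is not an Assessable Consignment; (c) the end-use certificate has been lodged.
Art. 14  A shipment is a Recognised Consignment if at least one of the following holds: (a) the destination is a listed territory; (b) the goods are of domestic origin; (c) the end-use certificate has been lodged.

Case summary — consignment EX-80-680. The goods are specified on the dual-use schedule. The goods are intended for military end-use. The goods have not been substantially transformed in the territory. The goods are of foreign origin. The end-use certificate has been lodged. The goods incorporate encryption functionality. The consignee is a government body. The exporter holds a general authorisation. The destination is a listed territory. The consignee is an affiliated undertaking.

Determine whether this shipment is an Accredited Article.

Yes

article 7 — Critical Article: [the goods incorporate encryption functionality? yes] OR [the goods are of foreign origin? yes] → satisfied.
article 9 — Class-R Shipment: [the goods have not been substantially transformed in the territory? yes] AND [the goods are intended for civil end-use? no] → not satisfied.
article 3 — Essential Article: [not a Critical Article (article 7)? no] AND [Class-R Shipment (article 9)? no] AND [the destination is a listed territory? yes] → not satisfied.
article 5 — Restricted Export: [the end-use certificate has been lodged? yes] OR [the exporter holds a general authorisation? yes] → satisfied.
article 11 — Tier VI Consignment: [the goods have been substantially transformed in the territory? no] OR [not a Restricted Export (article 5)? no] OR [the goods are specified on the dual-use schedule? yes] → satisfied.
article 10 — Accredited Article: [Essential Article (article 3)? no] OR [Tier VI Consignment (article 11)? yes] → satisfied.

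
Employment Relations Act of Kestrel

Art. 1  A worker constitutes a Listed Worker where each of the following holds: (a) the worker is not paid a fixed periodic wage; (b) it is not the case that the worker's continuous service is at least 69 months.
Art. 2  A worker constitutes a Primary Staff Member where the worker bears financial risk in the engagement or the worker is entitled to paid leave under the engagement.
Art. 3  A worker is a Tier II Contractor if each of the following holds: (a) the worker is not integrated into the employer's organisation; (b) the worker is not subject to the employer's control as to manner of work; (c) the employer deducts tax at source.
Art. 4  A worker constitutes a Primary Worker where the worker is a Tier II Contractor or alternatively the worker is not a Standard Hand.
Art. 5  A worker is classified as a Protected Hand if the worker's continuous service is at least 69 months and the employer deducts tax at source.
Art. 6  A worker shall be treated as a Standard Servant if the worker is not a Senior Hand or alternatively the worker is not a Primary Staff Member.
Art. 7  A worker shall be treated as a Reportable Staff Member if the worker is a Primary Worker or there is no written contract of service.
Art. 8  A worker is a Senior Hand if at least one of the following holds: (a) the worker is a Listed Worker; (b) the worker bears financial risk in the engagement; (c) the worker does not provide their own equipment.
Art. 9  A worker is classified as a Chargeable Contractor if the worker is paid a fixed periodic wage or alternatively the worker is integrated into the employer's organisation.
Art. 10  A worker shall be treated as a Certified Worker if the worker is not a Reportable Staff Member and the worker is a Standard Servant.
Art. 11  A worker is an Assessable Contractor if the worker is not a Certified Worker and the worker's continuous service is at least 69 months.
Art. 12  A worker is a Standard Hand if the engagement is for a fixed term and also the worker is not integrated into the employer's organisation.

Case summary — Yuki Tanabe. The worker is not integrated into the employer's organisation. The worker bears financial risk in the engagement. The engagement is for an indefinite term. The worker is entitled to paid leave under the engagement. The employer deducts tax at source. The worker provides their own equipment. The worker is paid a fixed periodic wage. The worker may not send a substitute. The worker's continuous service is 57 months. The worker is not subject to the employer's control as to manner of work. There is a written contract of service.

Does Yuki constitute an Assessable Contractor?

article 3 — Tier II Contractor: [the worker is not integrated into the employer's organisation? yes] AND [the worker is not subject to the employer's control as to manner of work? yes] AND [the employer deducts tax at source? yes] → satisfied.
article 12 — Standard Hand: [the engagement is for a fixed term? no] AND [the worker is not integrated into the employer's organisation? yes] → not satisfied.
article 4 — Primary Worker: [Tier II Contractor (article 3)? yes] OR [not a Standard Hand (article 12)? yes] → satisfied.
article 7 — Reportable Staff Member: [Primary Worker (article 4)? yes] OR [there is no written contract of service? no] → satisfied.
article 1 — Listed Worker: [the worker is not paid a fixed periodic wage? no] AND [worker's continuous service: 57 months ≥ 69 months? no, so negated condition yes] → not satisfied.
article 8 — Senior Hand: [Listed Worker (article 1)? no] OR [the worker bears financial risk in the engagement? yes] OR [the worker does not provide their own equipment? no] → satisfied.
article 2 — Primary Staff Member: [the worker bears financial risk in the engagement? yes] OR [the worker is entitled to paid leave under the engagement? yes] → satisfied.
article 6 — Standard Servant: [not a Senior Hand (article 8)? no] OR [not a Primary Staff Member (article 2)? no] → not satisfied.
article 10 — Certified Worker: [not a Reportable Staff Member (article 7)? no] AND [Standard Servant (article 6)? no] → not satisfied.
article 11 — Assessable Contractor: [not a Certified Worker (article 10)? yes] AND [worker's continuous service: 57 months ≥ 69 months? no] → not satisfied.

No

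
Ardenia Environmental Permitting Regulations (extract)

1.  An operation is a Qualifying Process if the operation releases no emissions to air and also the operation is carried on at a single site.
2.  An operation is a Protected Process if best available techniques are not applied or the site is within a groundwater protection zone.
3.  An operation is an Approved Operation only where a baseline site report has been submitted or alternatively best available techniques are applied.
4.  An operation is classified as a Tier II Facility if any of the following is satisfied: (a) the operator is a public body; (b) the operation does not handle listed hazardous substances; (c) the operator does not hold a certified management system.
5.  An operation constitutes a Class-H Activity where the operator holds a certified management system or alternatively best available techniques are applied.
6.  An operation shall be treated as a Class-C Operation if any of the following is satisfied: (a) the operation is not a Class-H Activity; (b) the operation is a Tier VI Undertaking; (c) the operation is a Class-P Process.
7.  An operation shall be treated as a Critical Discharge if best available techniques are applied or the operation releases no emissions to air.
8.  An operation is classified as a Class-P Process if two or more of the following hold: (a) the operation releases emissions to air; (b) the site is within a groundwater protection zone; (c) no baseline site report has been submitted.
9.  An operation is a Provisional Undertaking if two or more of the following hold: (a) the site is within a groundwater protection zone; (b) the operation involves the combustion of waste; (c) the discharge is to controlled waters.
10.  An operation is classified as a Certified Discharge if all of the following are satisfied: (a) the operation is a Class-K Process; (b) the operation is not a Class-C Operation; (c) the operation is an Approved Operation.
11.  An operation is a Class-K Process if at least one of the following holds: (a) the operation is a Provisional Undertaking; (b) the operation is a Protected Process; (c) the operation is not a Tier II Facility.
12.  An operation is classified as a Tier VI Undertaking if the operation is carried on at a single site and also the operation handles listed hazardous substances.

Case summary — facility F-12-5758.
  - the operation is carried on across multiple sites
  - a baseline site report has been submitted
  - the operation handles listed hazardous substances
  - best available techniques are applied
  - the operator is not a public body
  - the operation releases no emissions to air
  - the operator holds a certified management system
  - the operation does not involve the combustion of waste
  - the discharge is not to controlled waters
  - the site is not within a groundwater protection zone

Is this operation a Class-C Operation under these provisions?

No

Under paragraph 5: the operator holds a certified management system? yes; or best available techniques are applied? yes. So the operation is a Class-H Activity.
Under paragraph 12: the operation is carried on at a single site? no; and the operation handles listed hazardous substances? yes. So the operation is not a Tier VI Undertaking.
Under paragraph 8: the operation releases emissions to air? no; the site is within a groundwater protection zone? no; no baseline site report has been submitted? no — 0 of 3 hold (need ≥2) → not satisfied.
Under paragraph 6: not a Class-H Activity (paragraph 5)? no; or Tier VI Undertaking (paragraph 12)? no; or Class-P Process (paragraph 8)? no. So the operation is not a Class-C Operation.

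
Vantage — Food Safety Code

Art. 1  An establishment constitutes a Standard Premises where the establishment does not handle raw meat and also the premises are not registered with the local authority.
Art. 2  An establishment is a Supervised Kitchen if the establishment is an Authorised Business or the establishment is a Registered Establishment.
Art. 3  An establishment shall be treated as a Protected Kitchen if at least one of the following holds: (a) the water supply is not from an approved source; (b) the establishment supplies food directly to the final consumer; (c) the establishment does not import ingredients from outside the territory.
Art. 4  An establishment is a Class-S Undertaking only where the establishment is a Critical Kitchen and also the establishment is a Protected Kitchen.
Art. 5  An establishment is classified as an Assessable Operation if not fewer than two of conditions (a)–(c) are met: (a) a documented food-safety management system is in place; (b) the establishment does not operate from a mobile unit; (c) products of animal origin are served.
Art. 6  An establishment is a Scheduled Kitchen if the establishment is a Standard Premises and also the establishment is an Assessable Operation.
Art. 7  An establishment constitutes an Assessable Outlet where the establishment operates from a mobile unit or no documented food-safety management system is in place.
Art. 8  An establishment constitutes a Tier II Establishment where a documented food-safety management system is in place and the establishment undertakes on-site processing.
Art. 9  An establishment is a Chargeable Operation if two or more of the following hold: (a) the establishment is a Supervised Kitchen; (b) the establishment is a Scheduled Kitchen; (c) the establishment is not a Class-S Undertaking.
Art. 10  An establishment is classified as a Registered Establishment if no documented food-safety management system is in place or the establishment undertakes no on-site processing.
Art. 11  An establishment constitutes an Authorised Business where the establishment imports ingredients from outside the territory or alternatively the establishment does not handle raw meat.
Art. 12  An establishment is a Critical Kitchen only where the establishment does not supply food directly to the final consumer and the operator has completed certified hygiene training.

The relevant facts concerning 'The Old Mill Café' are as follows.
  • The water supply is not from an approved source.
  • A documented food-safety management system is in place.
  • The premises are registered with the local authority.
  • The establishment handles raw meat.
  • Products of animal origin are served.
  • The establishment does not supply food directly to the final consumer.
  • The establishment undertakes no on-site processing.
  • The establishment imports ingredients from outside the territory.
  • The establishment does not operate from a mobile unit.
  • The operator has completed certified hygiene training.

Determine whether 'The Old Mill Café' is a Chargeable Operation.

No

article 11 — Authorised Business: [the establishment imports ingredients from outside the territory? yes] OR [the establishment does not handle raw meat? no] → satisfied.
article 10 — Registered Establishment: [no documented food-safety management system is in place? no] OR [the establishment undertakes no on-site processing? yes] → satisfied.
article 2 — Supervised Kitchen: [Authorised Business (article 11)? yes] OR [Registered Establishment (article 10)? yes] → satisfied.
article 1 — Standard Premises: [the establishment does not handle raw meat? no] AND [the premises are not registered with the local authority? no] → not satisfied.
article 5 — Assessable Operation: a documented food-safety management system is in place? yes; the establishment does not operate from a mobile unit? yes; products of animal origin are served? yes — 3 of 3 hold (need ≥2) → satisfied.
article 6 — Scheduled Kitchen: [Standard Premises (article 1)? no] AND [Assessable Operation (article 5)? yes] → not satisfied.
article 12 — Critical Kitchen: [the establishment does not supply food directly to the final consumer? yes] AND [the operator has completed certified hygiene training? yes] → satisfied.
article 3 — Protected Kitchen: [the water supply is not from an approved source? yes] OR [the establishment supplies food directly to the final consumer? no] OR [the establishment does not import ingredients from outside the territory? no] → satisfied.
article 4 — Class-S Undertaking: [Critical Kitchen (article 12)? yes] AND [Protected Kitchen (article 3)? yes] → satisfied.
article 9 — Chargeable Operation: Supervised Kitchen (article 2)? yes; Scheduled Kitchen (article 6)? no; not a Class-S Undertaking (article 4)? no — 1 of 3 hold (need ≥2) → not satisfied.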